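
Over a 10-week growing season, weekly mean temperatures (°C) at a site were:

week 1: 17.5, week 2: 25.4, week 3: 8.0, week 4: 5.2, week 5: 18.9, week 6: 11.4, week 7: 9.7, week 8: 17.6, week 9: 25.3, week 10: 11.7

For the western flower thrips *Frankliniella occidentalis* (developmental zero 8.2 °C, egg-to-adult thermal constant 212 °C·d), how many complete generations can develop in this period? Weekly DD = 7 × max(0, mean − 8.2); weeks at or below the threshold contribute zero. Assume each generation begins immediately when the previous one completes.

2 generations

Weekly DD (7 × max(0, T̄ − 8.2)): 65.1, 120.4, 0.0, 0.0, 74.9, 22.4, 10.5, 65.8, 119.7, 24.5.
Season total = 503.3 DD.
Complete generations = ⌊503.3 / 212⌋ = 2.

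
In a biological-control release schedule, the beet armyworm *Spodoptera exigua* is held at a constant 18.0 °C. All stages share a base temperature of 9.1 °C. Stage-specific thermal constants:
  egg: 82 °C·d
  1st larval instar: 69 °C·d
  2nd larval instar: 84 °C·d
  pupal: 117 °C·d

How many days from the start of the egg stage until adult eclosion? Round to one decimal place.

Daily accumulation at 18.0 °C = 18.0 − 9.1 = 8.9 DD/day.
Total K = 82 + 69 + 84 + 117 = 352 DD.
Total duration = 352 / 8.9 = 39.551 ≈ 39.6 days.

39.6 days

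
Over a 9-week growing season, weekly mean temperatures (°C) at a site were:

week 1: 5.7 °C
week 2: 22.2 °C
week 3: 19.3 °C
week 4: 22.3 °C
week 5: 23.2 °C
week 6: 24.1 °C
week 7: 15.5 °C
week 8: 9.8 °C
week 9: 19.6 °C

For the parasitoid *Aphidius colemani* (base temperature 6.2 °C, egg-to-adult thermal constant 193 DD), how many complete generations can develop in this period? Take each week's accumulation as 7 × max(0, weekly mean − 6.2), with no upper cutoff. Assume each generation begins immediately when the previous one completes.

3 generations

Weekly DD (7 × max(0, T̄ − 6.2)): 0.0, 112.0, 91.7, 112.7, 119.0, 125.3, 65.1, 25.2, 93.8.
Season total = 744.8 DD.
Complete generations = ⌊744.8 / 193⌋ = 3.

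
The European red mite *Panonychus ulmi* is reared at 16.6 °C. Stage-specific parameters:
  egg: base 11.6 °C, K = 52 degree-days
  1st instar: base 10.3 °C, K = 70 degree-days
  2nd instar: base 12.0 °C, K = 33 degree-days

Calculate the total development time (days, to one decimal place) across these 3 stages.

egg: 52 / (16.6 − 11.6) = 52 / 5.0 = 10.400 d.
1st instar: 70 / (16.6 − 10.3) = 70 / 6.3 = 11.111 d.
2nd instar: 33 / (16.6 − 12.0) = 33 / 4.6 = 7.174 d.
Sum = 28.685 ≈ 28.7 days.

28.7 days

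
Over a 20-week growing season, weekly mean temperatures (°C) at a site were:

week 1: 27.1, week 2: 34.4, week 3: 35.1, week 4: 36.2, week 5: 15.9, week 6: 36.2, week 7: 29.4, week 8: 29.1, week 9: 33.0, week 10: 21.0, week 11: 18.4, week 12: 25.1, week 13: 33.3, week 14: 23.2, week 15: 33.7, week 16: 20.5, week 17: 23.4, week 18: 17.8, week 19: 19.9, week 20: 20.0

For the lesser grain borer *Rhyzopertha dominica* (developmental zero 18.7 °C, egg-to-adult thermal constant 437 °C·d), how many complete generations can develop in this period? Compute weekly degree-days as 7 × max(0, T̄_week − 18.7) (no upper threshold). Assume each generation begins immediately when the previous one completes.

2 generations

Weekly DD (7 × max(0, T̄ − 18.7)): 58.8, 109.9, 114.8, 122.5, 0.0, 122.5, 74.9, 72.8, 100.1, 16.1, 0.0, 44.8, 102.2, 31.5, 105.0, 12.6, 32.9, 0.0, 8.4, 9.1.
Season total = 1138.9 DD.
Complete generations = ⌊1138.9 / 437⌋ = 2.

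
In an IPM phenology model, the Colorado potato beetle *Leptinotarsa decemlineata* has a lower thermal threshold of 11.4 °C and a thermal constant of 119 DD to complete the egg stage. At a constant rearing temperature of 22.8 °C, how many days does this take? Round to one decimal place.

Daily accumulation = 22.8 − 11.4 = 11.4 DD/day.
Duration = 119 / 11.4 = 10.439 ≈ 10.4 days.

10.4 days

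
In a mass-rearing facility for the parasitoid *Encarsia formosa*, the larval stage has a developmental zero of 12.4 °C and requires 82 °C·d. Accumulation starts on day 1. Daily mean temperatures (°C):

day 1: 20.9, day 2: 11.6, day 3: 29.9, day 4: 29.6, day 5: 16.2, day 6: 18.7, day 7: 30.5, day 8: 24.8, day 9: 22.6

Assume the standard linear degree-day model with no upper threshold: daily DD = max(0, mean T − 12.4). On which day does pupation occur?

day 8

Daily DD above 12.4 °C: 8.5, 0.0, 17.5, 17.2, 3.8, 6.3, 18.1, 12.4, 10.2.
Cumulative: 8.5, 8.5, 26.0, 43.2, 47.0, 53.3, 71.4, 83.8, 94.0.
The total first reaches 82 DD on day 8.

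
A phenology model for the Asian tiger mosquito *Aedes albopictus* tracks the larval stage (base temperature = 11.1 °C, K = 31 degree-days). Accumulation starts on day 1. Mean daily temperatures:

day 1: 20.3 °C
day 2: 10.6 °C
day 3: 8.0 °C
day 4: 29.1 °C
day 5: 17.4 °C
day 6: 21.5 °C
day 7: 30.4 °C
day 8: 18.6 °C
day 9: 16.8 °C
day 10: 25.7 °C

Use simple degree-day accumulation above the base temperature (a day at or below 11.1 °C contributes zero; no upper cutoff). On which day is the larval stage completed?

Daily DD above 11.1 °C: 9.2, 0.0, 0.0, 18.0, 6.3, 10.4, 19.3, 7.5, 5.7, 14.6.
Cumulative: 9.2, 9.2, 9.2, 27.2, 33.5, 43.9, 63.2, 70.7, 76.4, 91.0.
The total first reaches 31 DD on day 5.

day 5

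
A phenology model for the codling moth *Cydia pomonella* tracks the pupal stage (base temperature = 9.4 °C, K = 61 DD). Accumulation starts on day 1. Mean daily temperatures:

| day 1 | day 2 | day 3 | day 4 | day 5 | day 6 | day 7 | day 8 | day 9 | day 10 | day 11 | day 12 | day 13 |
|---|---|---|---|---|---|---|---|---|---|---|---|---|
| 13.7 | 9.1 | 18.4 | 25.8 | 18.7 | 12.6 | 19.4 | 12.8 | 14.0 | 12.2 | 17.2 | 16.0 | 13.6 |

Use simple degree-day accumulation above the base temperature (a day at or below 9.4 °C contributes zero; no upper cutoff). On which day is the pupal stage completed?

Daily DD above 9.4 °C: 4.3, 0.0, 9.0, 16.4, 9.3, 3.2, 10.0, 3.4, 4.6, 2.8, 7.8, 6.6, 4.2.
Cumulative: 4.3, 4.3, 13.3, 29.7, 39.0, 42.2, 52.2, 55.6, 60.2, 63.0, 70.8, 77.4, 81.6.
The total first reaches 61 DD on day 10.

day 10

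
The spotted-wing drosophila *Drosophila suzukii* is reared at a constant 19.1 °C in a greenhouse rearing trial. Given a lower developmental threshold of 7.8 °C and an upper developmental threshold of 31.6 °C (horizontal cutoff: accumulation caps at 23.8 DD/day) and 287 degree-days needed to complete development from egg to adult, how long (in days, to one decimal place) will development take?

Daily accumulation = 19.1 − 7.8 = 11.3 DD/day.
Duration = 287 / 11.3 = 25.398 ≈ 25.4 days.

25.4 days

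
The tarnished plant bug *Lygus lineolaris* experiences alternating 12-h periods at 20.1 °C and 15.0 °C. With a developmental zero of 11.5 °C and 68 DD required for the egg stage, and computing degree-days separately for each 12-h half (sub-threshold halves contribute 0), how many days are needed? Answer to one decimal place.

11.2 days

Day half: max(0, 20.1 − 11.5) × 0.5 = 8.6 × 0.5 = 4.30 DD.
Night half: max(0, 15.0 − 11.5) × 0.5 = 3.5 × 0.5 = 1.75 DD.
Per 24 h: 6.05 DD/day.
Duration = 68 / 6.05 = 11.240 ≈ 11.2 days.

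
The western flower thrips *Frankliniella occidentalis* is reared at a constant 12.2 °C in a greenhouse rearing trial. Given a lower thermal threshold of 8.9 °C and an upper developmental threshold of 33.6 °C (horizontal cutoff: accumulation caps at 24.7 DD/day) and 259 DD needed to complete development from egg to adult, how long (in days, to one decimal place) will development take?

78.5 days

Daily accumulation = 12.2 − 8.9 = 3.3 DD/day.
Duration = 259 / 3.3 = 78.485 ≈ 78.5 days.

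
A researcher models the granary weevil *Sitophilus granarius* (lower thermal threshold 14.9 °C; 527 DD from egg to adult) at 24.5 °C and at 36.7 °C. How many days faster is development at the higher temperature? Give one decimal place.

At 24.5 °C: 527 / (24.5 − 14.9) = 527 / 9.6 = 54.896 d.
At 36.7 °C: 527 / (36.7 − 14.9) = 527 / 21.8 = 24.174 d.
Difference = |54.896 − 24.174| = 30.722 ≈ 30.7 days.

30.7 days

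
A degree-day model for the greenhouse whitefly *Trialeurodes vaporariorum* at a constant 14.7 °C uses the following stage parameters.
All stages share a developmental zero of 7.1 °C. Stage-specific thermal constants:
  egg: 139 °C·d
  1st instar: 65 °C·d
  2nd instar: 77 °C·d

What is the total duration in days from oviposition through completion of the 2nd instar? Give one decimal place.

37.0 days

Daily accumulation at 14.7 °C = 14.7 − 7.1 = 7.6 DD/day.
Total K = 139 + 65 + 77 = 281 DD.
Total duration = 281 / 7.6 = 36.974 ≈ 37.0 days.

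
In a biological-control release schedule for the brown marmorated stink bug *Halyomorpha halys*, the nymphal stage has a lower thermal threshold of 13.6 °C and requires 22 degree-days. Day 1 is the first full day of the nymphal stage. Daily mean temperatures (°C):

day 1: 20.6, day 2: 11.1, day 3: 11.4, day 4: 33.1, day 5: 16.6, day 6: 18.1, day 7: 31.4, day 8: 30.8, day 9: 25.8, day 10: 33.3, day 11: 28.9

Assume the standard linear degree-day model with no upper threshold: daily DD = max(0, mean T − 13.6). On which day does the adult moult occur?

day 4

Daily DD above 13.6 °C: 7.0, 0.0, 0.0, 19.5, 3.0, 4.5, 17.8, 17.2, 12.2, 19.7, 15.3.
Cumulative: 7.0, 7.0, 7.0, 26.5, 29.5, 34.0, 51.8, 69.0, 81.2, 100.9, 116.2.
The total first reaches 22 DD on day 4.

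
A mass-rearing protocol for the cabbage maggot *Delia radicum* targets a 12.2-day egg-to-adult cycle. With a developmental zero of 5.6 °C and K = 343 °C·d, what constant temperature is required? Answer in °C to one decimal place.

Required daily accumulation = 343 / 12.2 = 28.115 DD/day.
T = T_base + 28.115 = 5.6 + 28.115 = 33.715 ≈ 33.7 °C.

33.7 °C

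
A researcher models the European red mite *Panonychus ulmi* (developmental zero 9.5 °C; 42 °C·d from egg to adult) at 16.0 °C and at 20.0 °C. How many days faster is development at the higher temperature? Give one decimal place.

At 16.0 °C: 42 / (16.0 − 9.5) = 42 / 6.5 = 6.462 d.
At 20.0 °C: 42 / (20.0 − 9.5) = 42 / 10.5 = 4.000 d.
Difference = |6.462 − 4.000| = 2.462 ≈ 2.5 days.

2.5 days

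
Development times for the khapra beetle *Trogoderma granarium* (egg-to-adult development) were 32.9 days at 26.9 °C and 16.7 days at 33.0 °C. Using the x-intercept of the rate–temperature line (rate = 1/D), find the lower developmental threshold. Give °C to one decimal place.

20.6 °C

Equal thermal constants: D₁(T₁ − T_b) = D₂(T₂ − T_b).
32.9·(26.9 − T_b) = 16.7·(33.0 − T_b)
T_b = (32.9·26.9 − 16.7·33.0) / (32.9 − 16.7) = 333.91 / 16.2 = 20.612 °C ≈ 20.6 °C.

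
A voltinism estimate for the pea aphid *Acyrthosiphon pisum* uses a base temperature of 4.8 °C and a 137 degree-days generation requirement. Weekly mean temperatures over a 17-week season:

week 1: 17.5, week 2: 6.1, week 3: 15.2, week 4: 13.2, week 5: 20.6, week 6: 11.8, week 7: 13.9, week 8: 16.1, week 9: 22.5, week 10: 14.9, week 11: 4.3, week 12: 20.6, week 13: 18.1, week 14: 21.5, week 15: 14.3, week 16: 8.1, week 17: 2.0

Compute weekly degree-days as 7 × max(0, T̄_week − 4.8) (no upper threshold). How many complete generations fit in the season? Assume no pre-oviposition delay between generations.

Weekly DD (7 × max(0, T̄ − 4.8)): 88.9, 9.1, 72.8, 58.8, 110.6, 49.0, 63.7, 79.1, 123.9, 70.7, 0.0, 110.6, 93.1, 116.9, 66.5, 23.1, 0.0.
Season total = 1136.8 DD.
Complete generations = ⌊1136.8 / 137⌋ = 8.

8 generations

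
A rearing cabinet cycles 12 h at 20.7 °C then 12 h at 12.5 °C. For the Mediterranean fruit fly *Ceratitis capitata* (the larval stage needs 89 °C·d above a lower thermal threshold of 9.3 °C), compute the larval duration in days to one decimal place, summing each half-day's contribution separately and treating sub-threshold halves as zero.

Day half: max(0, 20.7 − 9.3) × 0.5 = 11.4 × 0.5 = 5.70 DD.
Night half: max(0, 12.5 − 9.3) × 0.5 = 3.2 × 0.5 = 1.60 DD.
Per 24 h: 7.30 DD/day.
Duration = 89 / 7.30 = 12.192 ≈ 12.2 days.

12.2 days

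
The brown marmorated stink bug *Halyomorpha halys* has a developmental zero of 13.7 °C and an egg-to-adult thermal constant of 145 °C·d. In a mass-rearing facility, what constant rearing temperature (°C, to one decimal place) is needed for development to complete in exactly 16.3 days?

22.6 °C

Required daily accumulation = 145 / 16.3 = 8.896 DD/day.
T = T_base + 8.896 = 13.7 + 8.896 = 22.596 ≈ 22.6 °C.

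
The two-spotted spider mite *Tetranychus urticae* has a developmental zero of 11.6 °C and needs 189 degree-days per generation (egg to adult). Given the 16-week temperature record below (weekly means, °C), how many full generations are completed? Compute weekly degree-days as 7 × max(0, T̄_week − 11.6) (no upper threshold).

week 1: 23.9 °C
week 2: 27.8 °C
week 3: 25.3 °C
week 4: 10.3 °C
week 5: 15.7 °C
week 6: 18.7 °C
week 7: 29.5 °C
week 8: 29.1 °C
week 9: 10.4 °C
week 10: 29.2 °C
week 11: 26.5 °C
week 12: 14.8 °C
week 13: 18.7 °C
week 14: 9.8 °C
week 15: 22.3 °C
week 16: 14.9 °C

5 generations

Weekly DD (7 × max(0, T̄ − 11.6)): 86.1, 113.4, 95.9, 0.0, 28.7, 49.7, 125.3, 122.5, 0.0, 123.2, 104.3, 22.4, 49.7, 0.0, 74.9, 23.1.
Season total = 1019.2 DD.
Complete generations = ⌊1019.2 / 189⌋ = 5.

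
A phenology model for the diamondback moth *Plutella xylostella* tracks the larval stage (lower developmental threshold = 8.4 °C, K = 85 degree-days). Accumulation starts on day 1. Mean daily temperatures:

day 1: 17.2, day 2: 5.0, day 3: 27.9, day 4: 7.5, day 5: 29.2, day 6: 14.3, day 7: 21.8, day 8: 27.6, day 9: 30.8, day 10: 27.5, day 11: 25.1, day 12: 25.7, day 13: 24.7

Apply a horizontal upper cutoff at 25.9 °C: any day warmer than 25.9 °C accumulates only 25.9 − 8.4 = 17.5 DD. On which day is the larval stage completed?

day 9

Daily DD above 8.4 °C (capped at 17.5): 8.8, 0.0, 17.5, 0.0, 17.5, 5.9, 13.4, 17.5, 17.5, 17.5, 16.7, 17.3, 16.3.
Cumulative: 8.8, 8.8, 26.3, 26.3, 43.8, 49.7, 63.1, 80.6, 98.1, 115.6, 132.3, 149.6, 165.9.
The total first reaches 85 DD on day 9.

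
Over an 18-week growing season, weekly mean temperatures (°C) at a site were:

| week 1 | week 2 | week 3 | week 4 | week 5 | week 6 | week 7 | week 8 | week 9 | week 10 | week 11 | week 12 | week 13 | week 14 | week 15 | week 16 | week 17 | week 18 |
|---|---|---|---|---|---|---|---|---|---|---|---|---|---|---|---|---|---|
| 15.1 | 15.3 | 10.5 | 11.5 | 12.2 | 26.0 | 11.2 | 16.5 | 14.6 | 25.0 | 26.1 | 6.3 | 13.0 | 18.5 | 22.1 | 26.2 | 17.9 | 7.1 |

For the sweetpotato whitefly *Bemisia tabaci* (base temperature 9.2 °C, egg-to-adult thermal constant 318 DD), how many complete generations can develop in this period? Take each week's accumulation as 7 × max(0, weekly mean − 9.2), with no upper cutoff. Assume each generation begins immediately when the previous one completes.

2 generations

Weekly DD (7 × max(0, T̄ − 9.2)): 41.3, 42.7, 9.1, 16.1, 21.0, 117.6, 14.0, 51.1, 37.8, 110.6, 118.3, 0.0, 26.6, 65.1, 90.3, 119.0, 60.9, 0.0.
Season total = 941.5 DD.
Complete generations = ⌊941.5 / 318⌋ = 2.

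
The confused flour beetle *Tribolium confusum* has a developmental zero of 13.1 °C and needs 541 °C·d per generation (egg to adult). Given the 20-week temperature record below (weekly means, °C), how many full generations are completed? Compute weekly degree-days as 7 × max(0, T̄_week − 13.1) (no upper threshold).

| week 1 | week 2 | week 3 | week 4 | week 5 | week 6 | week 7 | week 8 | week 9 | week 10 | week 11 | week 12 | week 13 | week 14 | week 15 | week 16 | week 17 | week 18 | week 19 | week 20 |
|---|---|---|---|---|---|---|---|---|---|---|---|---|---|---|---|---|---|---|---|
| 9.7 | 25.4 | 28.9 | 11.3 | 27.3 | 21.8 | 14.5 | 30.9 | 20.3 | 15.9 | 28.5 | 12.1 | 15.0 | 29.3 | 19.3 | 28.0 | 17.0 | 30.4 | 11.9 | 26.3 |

Weekly DD (7 × max(0, T̄ − 13.1)): 0.0, 86.1, 110.6, 0.0, 99.4, 60.9, 9.8, 124.6, 50.4, 19.6, 107.8, 0.0, 13.3, 113.4, 43.4, 104.3, 27.3, 121.1, 0.0, 92.4.
Season total = 1184.4 DD.
Complete generations = ⌊1184.4 / 541⌋ = 2.

2 generations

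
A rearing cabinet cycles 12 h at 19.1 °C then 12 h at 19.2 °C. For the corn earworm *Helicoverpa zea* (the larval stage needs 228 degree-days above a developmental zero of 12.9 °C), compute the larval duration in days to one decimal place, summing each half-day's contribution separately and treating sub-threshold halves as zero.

36.5 days

Day half: max(0, 19.1 − 12.9) × 0.5 = 6.2 × 0.5 = 3.10 DD.
Night half: max(0, 19.2 − 12.9) × 0.5 = 6.3 × 0.5 = 3.15 DD.
Per 24 h: 6.25 DD/day.
Duration = 228 / 6.25 = 36.480 ≈ 36.5 days.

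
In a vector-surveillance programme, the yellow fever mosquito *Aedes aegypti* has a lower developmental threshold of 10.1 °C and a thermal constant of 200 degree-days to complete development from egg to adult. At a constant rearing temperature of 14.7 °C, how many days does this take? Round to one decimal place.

43.5 days

Daily accumulation = 14.7 − 10.1 = 4.6 DD/day.
Duration = 200 / 4.6 = 43.478 ≈ 43.5 days.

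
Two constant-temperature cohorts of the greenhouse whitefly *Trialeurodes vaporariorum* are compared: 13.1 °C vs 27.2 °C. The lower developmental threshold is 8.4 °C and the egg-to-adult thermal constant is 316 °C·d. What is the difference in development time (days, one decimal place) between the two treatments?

At 13.1 °C: 316 / (13.1 − 8.4) = 316 / 4.7 = 67.234 d.
At 27.2 °C: 316 / (27.2 − 8.4) = 316 / 18.8 = 16.809 d.
Difference = |67.234 − 16.809| = 50.426 ≈ 50.4 days.

50.4 days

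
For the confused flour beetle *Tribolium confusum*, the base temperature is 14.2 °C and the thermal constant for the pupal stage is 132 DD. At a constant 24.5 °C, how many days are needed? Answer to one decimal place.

Daily accumulation = 24.5 − 14.2 = 10.3 DD/day.
Duration = 132 / 10.3 = 12.816 ≈ 12.8 days.

12.8 days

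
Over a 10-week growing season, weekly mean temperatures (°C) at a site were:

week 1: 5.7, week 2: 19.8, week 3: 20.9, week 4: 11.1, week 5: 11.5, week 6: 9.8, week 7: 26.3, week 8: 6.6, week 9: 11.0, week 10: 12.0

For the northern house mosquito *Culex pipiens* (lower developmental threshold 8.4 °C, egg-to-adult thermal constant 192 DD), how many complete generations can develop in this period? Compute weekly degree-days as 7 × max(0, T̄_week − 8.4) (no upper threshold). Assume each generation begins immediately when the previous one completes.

Weekly DD (7 × max(0, T̄ − 8.4)): 0.0, 79.8, 87.5, 18.9, 21.7, 9.8, 125.3, 0.0, 18.2, 25.2.
Season total = 386.4 DD.
Complete generations = ⌊386.4 / 192⌋ = 2.

2 generations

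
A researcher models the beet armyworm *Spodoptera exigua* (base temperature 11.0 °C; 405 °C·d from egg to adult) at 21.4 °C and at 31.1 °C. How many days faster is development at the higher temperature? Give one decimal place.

18.8 days

At 21.4 °C: 405 / (21.4 − 11.0) = 405 / 10.4 = 38.942 d.
At 31.1 °C: 405 / (31.1 − 11.0) = 405 / 20.1 = 20.149 d.
Difference = |38.942 − 20.149| = 18.793 ≈ 18.8 days.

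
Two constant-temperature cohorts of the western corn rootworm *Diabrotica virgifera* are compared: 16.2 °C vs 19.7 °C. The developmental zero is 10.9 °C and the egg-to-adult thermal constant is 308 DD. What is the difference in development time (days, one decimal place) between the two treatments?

23.1 days

At 16.2 °C: 308 / (16.2 − 10.9) = 308 / 5.3 = 58.113 d.
At 19.7 °C: 308 / (19.7 − 10.9) = 308 / 8.8 = 35.000 d.
Difference = |58.113 − 35.000| = 23.113 ≈ 23.1 days.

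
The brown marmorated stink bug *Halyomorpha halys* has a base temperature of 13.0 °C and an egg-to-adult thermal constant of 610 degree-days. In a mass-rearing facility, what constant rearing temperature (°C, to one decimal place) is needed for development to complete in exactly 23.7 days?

38.7 °C

Required daily accumulation = 610 / 23.7 = 25.738 DD/day.
T = T_base + 25.738 = 13.0 + 25.738 = 38.738 ≈ 38.7 °C.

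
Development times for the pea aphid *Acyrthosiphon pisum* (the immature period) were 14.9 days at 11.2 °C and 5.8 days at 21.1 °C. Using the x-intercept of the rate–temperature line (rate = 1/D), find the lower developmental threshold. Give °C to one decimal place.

Under the model K = D·(T − T_b), so D₁·(T₁ − T_b) = D₂·(T₂ − T_b).
14.9·(11.2 − T_b) = 5.8·(21.1 − T_b)
T_b = (14.9·11.2 − 5.8·21.1) / (14.9 − 5.8) = 44.50 / 9.1 = 4.890 °C ≈ 4.9 °C.

4.9 °C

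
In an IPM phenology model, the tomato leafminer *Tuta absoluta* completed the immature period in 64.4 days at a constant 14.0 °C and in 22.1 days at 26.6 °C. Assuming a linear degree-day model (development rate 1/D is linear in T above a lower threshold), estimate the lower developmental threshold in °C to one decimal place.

Under the model K = D·(T − T_b), so D₁·(T₁ − T_b) = D₂·(T₂ − T_b).
64.4·(14.0 − T_b) = 22.1·(26.6 − T_b)
T_b = (64.4·14.0 − 22.1·26.6) / (64.4 − 22.1) = 313.74 / 42.3 = 7.417 °C ≈ 7.4 °C.

7.4 °C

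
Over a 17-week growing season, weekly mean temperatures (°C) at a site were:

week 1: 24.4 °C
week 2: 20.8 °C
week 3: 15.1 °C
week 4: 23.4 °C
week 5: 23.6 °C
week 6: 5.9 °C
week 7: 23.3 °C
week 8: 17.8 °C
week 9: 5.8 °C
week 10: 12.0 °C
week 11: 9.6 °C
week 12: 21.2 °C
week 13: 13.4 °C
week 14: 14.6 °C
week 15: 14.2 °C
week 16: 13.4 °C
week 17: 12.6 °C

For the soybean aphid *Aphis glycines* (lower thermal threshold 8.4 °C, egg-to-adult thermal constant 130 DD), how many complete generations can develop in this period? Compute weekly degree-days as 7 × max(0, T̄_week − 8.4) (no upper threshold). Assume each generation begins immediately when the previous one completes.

Weekly DD (7 × max(0, T̄ − 8.4)): 112.0, 86.8, 46.9, 105.0, 106.4, 0.0, 104.3, 65.8, 0.0, 25.2, 8.4, 89.6, 35.0, 43.4, 40.6, 35.0, 29.4.
Season total = 933.8 DD.
Complete generations = ⌊933.8 / 130⌋ = 7.

7 generations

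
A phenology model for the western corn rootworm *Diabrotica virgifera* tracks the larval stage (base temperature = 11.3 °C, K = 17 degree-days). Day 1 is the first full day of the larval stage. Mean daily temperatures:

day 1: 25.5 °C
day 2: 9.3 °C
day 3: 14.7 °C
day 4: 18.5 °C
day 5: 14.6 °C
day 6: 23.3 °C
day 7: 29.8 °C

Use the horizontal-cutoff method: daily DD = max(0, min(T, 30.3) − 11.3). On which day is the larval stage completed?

day 3

Daily DD above 11.3 °C (capped at 19.0): 14.2, 0.0, 3.4, 7.2, 3.3, 12.0, 18.5.
Cumulative: 14.2, 14.2, 17.6, 24.8, 28.1, 40.1, 58.6.
The total first reaches 17 DD on day 3.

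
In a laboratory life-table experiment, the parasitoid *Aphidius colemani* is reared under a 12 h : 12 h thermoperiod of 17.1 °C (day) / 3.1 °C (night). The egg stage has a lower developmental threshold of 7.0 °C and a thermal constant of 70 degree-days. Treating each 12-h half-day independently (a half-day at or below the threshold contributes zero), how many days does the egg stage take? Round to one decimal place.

13.9 days

Day half: max(0, 17.1 − 7.0) × 0.5 = 10.1 × 0.5 = 5.05 DD.
Night half: max(0, 3.1 − 7.0) × 0.5 = 0.0 × 0.5 = 0.00 DD.
Per 24 h: 5.05 DD/day.
Duration = 70 / 5.05 = 13.861 ≈ 13.9 days.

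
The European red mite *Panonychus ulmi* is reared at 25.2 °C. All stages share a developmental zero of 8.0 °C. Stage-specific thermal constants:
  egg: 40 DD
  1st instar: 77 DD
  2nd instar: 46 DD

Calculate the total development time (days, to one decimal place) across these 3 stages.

Daily accumulation at 25.2 °C = 25.2 − 8.0 = 17.2 DD/day.
Total K = 40 + 77 + 46 = 163 DD.
Total duration = 163 / 17.2 = 9.477 ≈ 9.5 days.

9.5 days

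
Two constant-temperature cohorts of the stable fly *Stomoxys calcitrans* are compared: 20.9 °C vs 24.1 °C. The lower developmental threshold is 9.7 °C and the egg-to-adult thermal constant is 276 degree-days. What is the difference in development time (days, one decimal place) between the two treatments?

At 20.9 °C: 276 / (20.9 − 9.7) = 276 / 11.2 = 24.643 d.
At 24.1 °C: 276 / (24.1 − 9.7) = 276 / 14.4 = 19.167 d.
Difference = |24.643 − 19.167| = 5.476 ≈ 5.5 days.

5.5 days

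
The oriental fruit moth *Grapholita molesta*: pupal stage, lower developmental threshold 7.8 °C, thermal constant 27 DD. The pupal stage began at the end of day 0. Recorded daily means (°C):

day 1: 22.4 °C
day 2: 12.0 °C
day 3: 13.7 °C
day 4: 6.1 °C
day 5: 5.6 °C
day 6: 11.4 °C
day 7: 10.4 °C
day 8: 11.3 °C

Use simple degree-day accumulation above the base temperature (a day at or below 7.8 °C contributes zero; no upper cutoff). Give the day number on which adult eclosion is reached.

Daily DD above 7.8 °C: 14.6, 4.2, 5.9, 0.0, 0.0, 3.6, 2.6, 3.5.
Cumulative: 14.6, 18.8, 24.7, 24.7, 24.7, 28.3, 30.9, 34.4.
The total first reaches 27 DD on day 6.

day 6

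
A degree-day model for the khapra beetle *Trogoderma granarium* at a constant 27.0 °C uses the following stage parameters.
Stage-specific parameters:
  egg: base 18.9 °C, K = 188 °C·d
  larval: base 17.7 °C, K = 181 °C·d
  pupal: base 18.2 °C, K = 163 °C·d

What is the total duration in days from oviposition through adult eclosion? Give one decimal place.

egg: 188 / (27.0 − 18.9) = 188 / 8.1 = 23.210 d.
larval: 181 / (27.0 − 17.7) = 181 / 9.3 = 19.462 d.
pupal: 163 / (27.0 − 18.2) = 163 / 8.8 = 18.523 d.
Sum = 61.195 ≈ 61.2 days.

61.2 days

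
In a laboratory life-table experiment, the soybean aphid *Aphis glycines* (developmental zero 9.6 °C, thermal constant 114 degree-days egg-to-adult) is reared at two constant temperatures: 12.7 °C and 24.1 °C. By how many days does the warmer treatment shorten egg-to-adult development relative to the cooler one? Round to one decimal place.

At 12.7 °C: 114 / (12.7 − 9.6) = 114 / 3.1 = 36.774 d.
At 24.1 °C: 114 / (24.1 − 9.6) = 114 / 14.5 = 7.862 d.
Difference = |36.774 − 7.862| = 28.912 ≈ 28.9 days.

28.9 days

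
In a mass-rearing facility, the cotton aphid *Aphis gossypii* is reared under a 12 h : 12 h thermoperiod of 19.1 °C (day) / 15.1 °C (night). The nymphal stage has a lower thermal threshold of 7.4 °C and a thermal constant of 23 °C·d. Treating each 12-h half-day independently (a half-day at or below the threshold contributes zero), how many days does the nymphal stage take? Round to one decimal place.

Day half: max(0, 19.1 − 7.4) × 0.5 = 11.7 × 0.5 = 5.85 DD.
Night half: max(0, 15.1 − 7.4) × 0.5 = 7.7 × 0.5 = 3.85 DD.
Per 24 h: 9.70 DD/day.
Duration = 23 / 9.70 = 2.371 ≈ 2.4 days.

2.4 days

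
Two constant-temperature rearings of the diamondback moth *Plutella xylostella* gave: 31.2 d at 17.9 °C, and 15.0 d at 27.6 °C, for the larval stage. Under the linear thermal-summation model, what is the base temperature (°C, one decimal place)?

8.9 °C

Linear rate model ⇒ the product D·(T − T_b) is constant across temperatures.
31.2·(17.9 − T_b) = 15.0·(27.6 − T_b)
T_b = (31.2·17.9 − 15.0·27.6) / (31.2 − 15.0) = 144.48 / 16.2 = 8.919 °C ≈ 8.9 °C.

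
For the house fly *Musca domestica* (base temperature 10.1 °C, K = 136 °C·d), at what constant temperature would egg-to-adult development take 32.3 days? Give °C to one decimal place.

Required daily accumulation = 136 / 32.3 = 4.211 DD/day.
T = T_base + 4.211 = 10.1 + 4.211 = 14.311 ≈ 14.3 °C.

14.3 °C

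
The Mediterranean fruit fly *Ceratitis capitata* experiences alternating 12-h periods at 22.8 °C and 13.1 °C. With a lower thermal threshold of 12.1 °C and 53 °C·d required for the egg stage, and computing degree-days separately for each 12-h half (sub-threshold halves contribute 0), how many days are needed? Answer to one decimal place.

9.1 days

Day half: max(0, 22.8 − 12.1) × 0.5 = 10.7 × 0.5 = 5.35 DD.
Night half: max(0, 13.1 − 12.1) × 0.5 = 1.0 × 0.5 = 0.50 DD.
Per 24 h: 5.85 DD/day.
Duration = 53 / 5.85 = 9.060 ≈ 9.1 days.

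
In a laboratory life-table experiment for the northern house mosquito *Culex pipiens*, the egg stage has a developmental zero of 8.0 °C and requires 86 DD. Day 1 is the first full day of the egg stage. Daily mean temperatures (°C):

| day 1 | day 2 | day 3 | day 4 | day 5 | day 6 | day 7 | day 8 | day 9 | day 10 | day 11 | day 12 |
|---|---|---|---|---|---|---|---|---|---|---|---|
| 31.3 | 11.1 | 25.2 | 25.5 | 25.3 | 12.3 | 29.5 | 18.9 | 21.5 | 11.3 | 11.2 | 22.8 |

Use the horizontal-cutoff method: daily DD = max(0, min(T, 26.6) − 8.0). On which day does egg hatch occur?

Daily DD above 8.0 °C (capped at 18.6): 18.6, 3.1, 17.2, 17.5, 17.3, 4.3, 18.6, 10.9, 13.5, 3.3, 3.2, 14.8.
Cumulative: 18.6, 21.7, 38.9, 56.4, 73.7, 78.0, 96.6, 107.5, 121.0, 124.3, 127.5, 142.3.
The total first reaches 86 DD on day 7.

day 7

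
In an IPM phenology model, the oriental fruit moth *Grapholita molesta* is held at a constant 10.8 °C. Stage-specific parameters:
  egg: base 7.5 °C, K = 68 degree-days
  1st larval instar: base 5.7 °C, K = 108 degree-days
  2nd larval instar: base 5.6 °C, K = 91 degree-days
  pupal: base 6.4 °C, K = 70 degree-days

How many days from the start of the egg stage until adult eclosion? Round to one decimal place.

75.2 days

egg: 68 / (10.8 − 7.5) = 68 / 3.3 = 20.606 d.
1st larval instar: 108 / (10.8 − 5.7) = 108 / 5.1 = 21.176 d.
2nd larval instar: 91 / (10.8 − 5.6) = 91 / 5.2 = 17.500 d.
pupal: 70 / (10.8 − 6.4) = 70 / 4.4 = 15.909 d.
Sum = 75.192 ≈ 75.2 days.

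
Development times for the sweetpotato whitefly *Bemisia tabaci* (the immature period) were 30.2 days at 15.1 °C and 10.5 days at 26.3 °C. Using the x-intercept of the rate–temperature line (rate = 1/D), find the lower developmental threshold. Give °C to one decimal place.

Linear rate model ⇒ the product D·(T − T_b) is constant across temperatures.
30.2·(15.1 − T_b) = 10.5·(26.3 − T_b)
T_b = (30.2·15.1 − 10.5·26.3) / (30.2 − 10.5) = 179.87 / 19.7 = 9.130 °C ≈ 9.1 °C.

9.1 °C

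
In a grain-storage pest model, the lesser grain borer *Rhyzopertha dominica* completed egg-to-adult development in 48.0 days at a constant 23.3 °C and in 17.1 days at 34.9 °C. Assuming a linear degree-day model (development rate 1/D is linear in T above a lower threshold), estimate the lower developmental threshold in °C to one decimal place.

16.9 °C

Equal thermal constants: D₁(T₁ − T_b) = D₂(T₂ − T_b).
48.0·(23.3 − T_b) = 17.1·(34.9 − T_b)
T_b = (48.0·23.3 − 17.1·34.9) / (48.0 − 17.1) = 521.61 / 30.9 = 16.881 °C ≈ 16.9 °C.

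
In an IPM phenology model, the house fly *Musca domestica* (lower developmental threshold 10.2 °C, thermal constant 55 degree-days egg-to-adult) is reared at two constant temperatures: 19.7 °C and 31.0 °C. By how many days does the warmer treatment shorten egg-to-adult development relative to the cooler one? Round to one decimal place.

3.1 days

At 19.7 °C: 55 / (19.7 − 10.2) = 55 / 9.5 = 5.789 d.
At 31.0 °C: 55 / (31.0 − 10.2) = 55 / 20.8 = 2.644 d.
Difference = |5.789 − 2.644| = 3.145 ≈ 3.1 days.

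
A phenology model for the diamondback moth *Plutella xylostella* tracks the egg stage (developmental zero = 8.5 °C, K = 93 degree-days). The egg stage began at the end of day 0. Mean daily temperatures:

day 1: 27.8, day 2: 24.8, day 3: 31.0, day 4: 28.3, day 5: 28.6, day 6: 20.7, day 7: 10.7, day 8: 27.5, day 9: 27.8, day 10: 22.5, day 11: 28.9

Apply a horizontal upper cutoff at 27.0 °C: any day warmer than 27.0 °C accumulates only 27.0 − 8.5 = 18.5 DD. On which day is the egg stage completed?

Daily DD above 8.5 °C (capped at 18.5): 18.5, 16.3, 18.5, 18.5, 18.5, 12.2, 2.2, 18.5, 18.5, 14.0, 18.5.
Cumulative: 18.5, 34.8, 53.3, 71.8, 90.3, 102.5, 104.7, 123.2, 141.7, 155.7, 174.2.
The total first reaches 93 DD on day 6.

day 6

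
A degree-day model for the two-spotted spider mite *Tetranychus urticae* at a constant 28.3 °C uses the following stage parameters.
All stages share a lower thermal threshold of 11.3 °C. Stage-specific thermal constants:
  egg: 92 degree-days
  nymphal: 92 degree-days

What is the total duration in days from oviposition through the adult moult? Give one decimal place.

10.8 days

Daily accumulation at 28.3 °C = 28.3 − 11.3 = 17.0 DD/day.
Total K = 92 + 92 = 184 DD.
Total duration = 184 / 17.0 = 10.824 ≈ 10.8 days.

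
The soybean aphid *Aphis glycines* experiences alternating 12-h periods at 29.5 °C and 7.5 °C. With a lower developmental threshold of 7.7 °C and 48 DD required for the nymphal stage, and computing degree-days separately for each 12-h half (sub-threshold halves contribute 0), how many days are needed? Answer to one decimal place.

Day half: max(0, 29.5 − 7.7) × 0.5 = 21.8 × 0.5 = 10.90 DD.
Night half: max(0, 7.5 − 7.7) × 0.5 = 0.0 × 0.5 = 0.00 DD.
Per 24 h: 10.90 DD/day.
Duration = 48 / 10.90 = 4.404 ≈ 4.4 days.

4.4 days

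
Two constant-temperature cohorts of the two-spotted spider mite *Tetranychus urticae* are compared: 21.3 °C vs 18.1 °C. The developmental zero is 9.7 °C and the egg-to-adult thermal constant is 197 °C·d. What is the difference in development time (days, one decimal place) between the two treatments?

At 21.3 °C: 197 / (21.3 − 9.7) = 197 / 11.6 = 16.983 d.
At 18.1 °C: 197 / (18.1 − 9.7) = 197 / 8.4 = 23.452 d.
Difference = |16.983 − 23.452| = 6.470 ≈ 6.5 days.

6.5 days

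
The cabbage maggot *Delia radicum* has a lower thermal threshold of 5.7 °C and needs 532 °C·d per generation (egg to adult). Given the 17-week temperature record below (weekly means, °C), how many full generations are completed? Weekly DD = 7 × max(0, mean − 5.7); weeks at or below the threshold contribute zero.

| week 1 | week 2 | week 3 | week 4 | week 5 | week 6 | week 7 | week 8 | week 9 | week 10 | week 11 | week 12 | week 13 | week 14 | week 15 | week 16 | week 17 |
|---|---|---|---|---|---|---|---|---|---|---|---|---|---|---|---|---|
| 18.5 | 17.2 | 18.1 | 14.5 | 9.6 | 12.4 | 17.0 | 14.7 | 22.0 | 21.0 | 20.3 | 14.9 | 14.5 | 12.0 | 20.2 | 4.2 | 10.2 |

2 generations

Weekly DD (7 × max(0, T̄ − 5.7)): 89.6, 80.5, 86.8, 61.6, 27.3, 46.9, 79.1, 63.0, 114.1, 107.1, 102.2, 64.4, 61.6, 44.1, 101.5, 0.0, 31.5.
Season total = 1161.3 DD.
Complete generations = ⌊1161.3 / 532⌋ = 2.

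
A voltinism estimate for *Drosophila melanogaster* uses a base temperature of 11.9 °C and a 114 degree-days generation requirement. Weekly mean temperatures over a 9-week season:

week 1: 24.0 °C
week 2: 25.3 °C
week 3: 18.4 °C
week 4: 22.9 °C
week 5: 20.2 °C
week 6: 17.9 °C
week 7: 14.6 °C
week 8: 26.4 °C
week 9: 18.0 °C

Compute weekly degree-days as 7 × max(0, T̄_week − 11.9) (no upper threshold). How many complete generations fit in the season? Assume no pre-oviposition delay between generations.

Weekly DD (7 × max(0, T̄ − 11.9)): 84.7, 93.8, 45.5, 77.0, 58.1, 42.0, 18.9, 101.5, 42.7.
Season total = 564.2 DD.
Complete generations = ⌊564.2 / 114⌋ = 4.

4 generations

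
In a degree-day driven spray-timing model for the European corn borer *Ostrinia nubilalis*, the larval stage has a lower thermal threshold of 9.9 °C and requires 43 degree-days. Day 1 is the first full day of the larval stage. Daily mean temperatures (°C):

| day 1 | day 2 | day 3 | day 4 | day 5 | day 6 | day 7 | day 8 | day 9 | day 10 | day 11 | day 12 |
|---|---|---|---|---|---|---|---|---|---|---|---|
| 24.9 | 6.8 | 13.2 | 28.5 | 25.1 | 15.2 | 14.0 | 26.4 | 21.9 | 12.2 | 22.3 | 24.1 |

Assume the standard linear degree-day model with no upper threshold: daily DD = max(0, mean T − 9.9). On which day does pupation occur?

Daily DD above 9.9 °C: 15.0, 0.0, 3.3, 18.6, 15.2, 5.3, 4.1, 16.5, 12.0, 2.3, 12.4, 14.2.
Cumulative: 15.0, 15.0, 18.3, 36.9, 52.1, 57.4, 61.5, 78.0, 90.0, 92.3, 104.7, 118.9.
The total first reaches 43 DD on day 5.

day 5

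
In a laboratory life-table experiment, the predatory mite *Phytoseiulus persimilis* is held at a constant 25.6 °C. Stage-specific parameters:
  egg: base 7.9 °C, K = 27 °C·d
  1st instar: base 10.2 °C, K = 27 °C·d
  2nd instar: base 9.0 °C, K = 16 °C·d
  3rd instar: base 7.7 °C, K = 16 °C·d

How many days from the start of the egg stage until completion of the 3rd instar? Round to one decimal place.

egg: 27 / (25.6 − 7.9) = 27 / 17.7 = 1.525 d.
1st instar: 27 / (25.6 − 10.2) = 27 / 15.4 = 1.753 d.
2nd instar: 16 / (25.6 − 9.0) = 16 / 16.6 = 0.964 d.
3rd instar: 16 / (25.6 − 7.7) = 16 / 17.9 = 0.894 d.
Sum = 5.136 ≈ 5.1 days.

5.1 days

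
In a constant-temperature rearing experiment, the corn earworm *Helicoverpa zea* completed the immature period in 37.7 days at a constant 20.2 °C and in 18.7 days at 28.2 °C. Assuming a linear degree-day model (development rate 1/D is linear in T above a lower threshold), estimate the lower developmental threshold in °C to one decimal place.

12.3 °C

Equal thermal constants: D₁(T₁ − T_b) = D₂(T₂ − T_b).
37.7·(20.2 − T_b) = 18.7·(28.2 − T_b)
T_b = (37.7·20.2 − 18.7·28.2) / (37.7 − 18.7) = 234.20 / 19.0 = 12.326 °C ≈ 12.3 °C.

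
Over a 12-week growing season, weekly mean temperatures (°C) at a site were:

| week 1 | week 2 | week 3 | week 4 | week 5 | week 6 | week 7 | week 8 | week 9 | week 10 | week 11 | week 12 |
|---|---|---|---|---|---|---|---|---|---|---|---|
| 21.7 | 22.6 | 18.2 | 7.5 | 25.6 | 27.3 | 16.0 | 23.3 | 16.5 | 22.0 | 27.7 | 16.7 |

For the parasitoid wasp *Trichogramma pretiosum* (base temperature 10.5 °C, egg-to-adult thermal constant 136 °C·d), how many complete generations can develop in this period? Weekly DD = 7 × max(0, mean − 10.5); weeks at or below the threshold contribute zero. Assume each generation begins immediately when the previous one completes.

Weekly DD (7 × max(0, T̄ − 10.5)): 78.4, 84.7, 53.9, 0.0, 105.7, 117.6, 38.5, 89.6, 42.0, 80.5, 120.4, 43.4.
Season total = 854.7 DD.
Complete generations = ⌊854.7 / 136⌋ = 6.

6 generations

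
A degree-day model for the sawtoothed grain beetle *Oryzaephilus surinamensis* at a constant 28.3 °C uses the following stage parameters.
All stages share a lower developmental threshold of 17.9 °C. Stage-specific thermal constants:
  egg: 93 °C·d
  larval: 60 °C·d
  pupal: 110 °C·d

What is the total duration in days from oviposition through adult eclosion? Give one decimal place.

25.3 days

Daily accumulation at 28.3 °C = 28.3 − 17.9 = 10.4 DD/day.
Total K = 93 + 60 + 110 = 263 DD.
Total duration = 263 / 10.4 = 25.288 ≈ 25.3 days.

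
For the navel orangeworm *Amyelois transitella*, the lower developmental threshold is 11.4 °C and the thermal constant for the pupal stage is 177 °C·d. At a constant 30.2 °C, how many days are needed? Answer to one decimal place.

9.4 days

Daily accumulation = 30.2 − 11.4 = 18.8 DD/day.
Duration = 177 / 18.8 = 9.415 ≈ 9.4 days.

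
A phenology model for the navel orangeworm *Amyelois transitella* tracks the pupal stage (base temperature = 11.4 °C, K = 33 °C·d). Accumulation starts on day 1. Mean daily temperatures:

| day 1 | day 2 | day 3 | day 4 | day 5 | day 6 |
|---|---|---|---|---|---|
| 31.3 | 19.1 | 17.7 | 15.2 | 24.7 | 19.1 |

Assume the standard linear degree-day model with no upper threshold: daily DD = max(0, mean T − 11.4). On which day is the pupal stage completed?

day 3

Daily DD above 11.4 °C: 19.9, 7.7, 6.3, 3.8, 13.3, 7.7.
Cumulative: 19.9, 27.6, 33.9, 37.7, 51.0, 58.7.
The total first reaches 33 DD on day 3.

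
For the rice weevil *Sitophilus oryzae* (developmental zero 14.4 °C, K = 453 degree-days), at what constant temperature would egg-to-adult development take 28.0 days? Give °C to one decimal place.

30.6 °C

Required daily accumulation = 453 / 28.0 = 16.179 DD/day.
T = T_base + 16.179 = 14.4 + 16.179 = 30.579 ≈ 30.6 °C.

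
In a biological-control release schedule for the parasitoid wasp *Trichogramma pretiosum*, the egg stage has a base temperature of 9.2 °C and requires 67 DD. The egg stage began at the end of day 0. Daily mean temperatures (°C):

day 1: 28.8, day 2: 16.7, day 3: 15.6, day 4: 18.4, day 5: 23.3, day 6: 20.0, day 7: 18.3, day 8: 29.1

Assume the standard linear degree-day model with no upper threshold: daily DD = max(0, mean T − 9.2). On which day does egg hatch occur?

Daily DD above 9.2 °C: 19.6, 7.5, 6.4, 9.2, 14.1, 10.8, 9.1, 19.9.
Cumulative: 19.6, 27.1, 33.5, 42.7, 56.8, 67.6, 76.7, 96.6.
The total first reaches 67 DD on day 6.

day 6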